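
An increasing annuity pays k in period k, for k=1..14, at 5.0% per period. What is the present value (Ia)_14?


(Ia)_n = sum_{k=1}^{n} k * v^k, v = 1/(1+i)
v = 0.952381
Sum computed term by term:
(Ia)_14 = 66.4524


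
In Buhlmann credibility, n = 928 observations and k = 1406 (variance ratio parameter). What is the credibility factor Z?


Z = n / (n + k)
= 928 / (928 + 1406)
= 928 / 2334
= 0.3976


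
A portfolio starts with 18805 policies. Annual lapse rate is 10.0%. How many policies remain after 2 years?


remaining = initial * (1 - lapse)^years
= 18805 * (1 - 0.1)^2
= 18805 * 0.81
= 15232.05


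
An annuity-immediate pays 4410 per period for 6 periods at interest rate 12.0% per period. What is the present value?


PV = PMT * (1 - (1+i)^(-n)) / i
= 4410 * (1 - (1+0.12)^(-6)) / 0.12
= 4410 * (1 - 0.506631) / 0.12
= 4410 * 4.111407
= 18131.3063


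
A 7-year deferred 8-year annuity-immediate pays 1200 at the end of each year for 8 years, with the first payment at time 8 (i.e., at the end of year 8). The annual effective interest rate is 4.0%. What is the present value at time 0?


PV at time 7 of the 8-year annuity-immediate:
a_n = 1200 * (1-(1+0.04)^(-8))/0.04 = 8079.2938
Discount back 7 years to time 0:
PV = 8079.2938 * (1+0.04)^(-7)
= 8079.2938 * 0.759918
= 6139.5993


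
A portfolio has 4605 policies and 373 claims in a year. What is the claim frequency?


frequency = claims / policies
= 373 / 4605
= 0.081


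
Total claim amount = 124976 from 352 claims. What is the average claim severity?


severity = total / number
= 124976 / 352
= 355.0455


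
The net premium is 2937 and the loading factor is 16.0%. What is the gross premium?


Gross = net * (1 + loading)
= 2937 * (1 + 0.16)
= 2937 * 1.16
= 3406.92


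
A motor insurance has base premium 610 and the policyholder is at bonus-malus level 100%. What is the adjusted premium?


adjusted = base * BM_level / 100
= 610 * 100 / 100
= 610 * 1.0
= 610.0


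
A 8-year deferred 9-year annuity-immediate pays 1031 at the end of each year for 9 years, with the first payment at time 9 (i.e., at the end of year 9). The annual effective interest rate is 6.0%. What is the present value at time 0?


PV at time 8 of the 9-year annuity-immediate:
a_n = 1031 * (1-(1+0.06)^(-9))/0.06 = 7012.5447
Discount back 8 years to time 0:
PV = 7012.5447 * (1+0.06)^(-8)
= 7012.5447 * 0.627412
= 4399.7573


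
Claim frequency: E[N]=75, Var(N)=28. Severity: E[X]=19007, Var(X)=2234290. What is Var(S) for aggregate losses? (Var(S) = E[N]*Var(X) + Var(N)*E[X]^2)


Var(S) = E[N]*Var(X) + Var(N)*E[X]^2
= 75*2234290 + 28*19007^2
= 167571750 + 10115449372
= 1.0283e+10


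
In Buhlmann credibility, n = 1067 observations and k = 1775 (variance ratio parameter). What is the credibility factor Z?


Z = n / (n + k)
= 1067 / (1067 + 1775)
= 1067 / 2842
= 0.3754


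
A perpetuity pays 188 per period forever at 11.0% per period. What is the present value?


PV = PMT / i
= 188 / 0.11
= 1709.0909


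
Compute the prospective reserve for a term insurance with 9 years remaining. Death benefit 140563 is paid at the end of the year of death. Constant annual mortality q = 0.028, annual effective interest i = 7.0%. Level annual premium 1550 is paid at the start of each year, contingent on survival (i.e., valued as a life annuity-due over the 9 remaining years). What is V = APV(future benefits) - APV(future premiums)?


v = 1/(1+i) = 0.934579
APV(future benefits) per unit = sum_{k=0}^{8} k_p_x * q * v^(k+1) = 0.165356
APV(future benefits) = 140563 * 0.165356 = 23242.9998
Life annuity-due factor ä_{x:9} = sum_{k=0}^{8} k_p_x * v^k = 6.318979
APV(future premiums) = 1550 * 6.318979 = 9794.4173
V = 23242.9998 - 9794.4173
= 13448.5825


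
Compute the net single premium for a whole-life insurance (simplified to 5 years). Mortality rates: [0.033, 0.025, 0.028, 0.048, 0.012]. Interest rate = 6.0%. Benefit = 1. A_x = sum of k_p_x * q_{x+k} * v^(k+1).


v = 0.943396
Year 0: k_p_x=1.0, q=0.033, term=0.031132
Year 1: k_p_x=0.967, q=0.025, term=0.021516
Year 2: k_p_x=0.942825, q=0.028, term=0.022165
Year 3: k_p_x=0.916426, q=0.048, term=0.034843
Year 4: k_p_x=0.872437, q=0.012, term=0.007823
A_x = 0.1175


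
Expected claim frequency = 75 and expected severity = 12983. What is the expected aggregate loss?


E[S] = E[N] * E[X]
= 75 * 12983
= 973725


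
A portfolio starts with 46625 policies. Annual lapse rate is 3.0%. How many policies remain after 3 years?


remaining = initial * (1 - lapse)^years
= 46625 * (1 - 0.03)^3
= 46625 * 0.912673
= 42553.3786


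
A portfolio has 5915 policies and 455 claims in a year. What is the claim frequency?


frequency = claims / policies
= 455 / 5915
= 0.0769


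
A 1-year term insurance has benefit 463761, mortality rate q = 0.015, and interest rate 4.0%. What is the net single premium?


NSP = benefit * q * v
v = 1/(1+i) = 0.961538
NSP = 463761 * 0.015 * 0.961538
= 6688.8606


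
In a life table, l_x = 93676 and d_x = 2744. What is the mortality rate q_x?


q_x = d_x / l_x
= 2744 / 93676
= 0.0293


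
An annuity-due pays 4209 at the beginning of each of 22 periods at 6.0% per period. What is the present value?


PV_due = PMT * (1-(1+i)^(-n))/i * (1+i)
PV_immediate = 50683.0175
PV_due = 50683.0175 * 1.06
= 53723.9985


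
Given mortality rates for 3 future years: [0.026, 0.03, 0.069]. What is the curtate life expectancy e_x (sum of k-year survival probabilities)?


e_x = sum_{k=1}^{n} k_p_x
k_p_x values:
  1_p_x = 0.974
  2_p_x = 0.94478
  3_p_x = 0.87959
e_x = 2.7984


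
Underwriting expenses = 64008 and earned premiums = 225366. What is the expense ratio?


Expense ratio = expenses / premiums
= 64008 / 225366
= 0.284


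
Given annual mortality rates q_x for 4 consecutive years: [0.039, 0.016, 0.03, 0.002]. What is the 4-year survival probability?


p_k = 1 - q_k for each year
Survival = product of (1 - q_k)
= 0.961 * 0.984 * 0.97 * 0.998
= 0.9154


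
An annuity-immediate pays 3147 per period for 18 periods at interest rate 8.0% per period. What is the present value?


PV = PMT * (1 - (1+i)^(-n)) / i
= 3147 * (1 - (1+0.08)^(-18)) / 0.08
= 3147 * (1 - 0.250249) / 0.08
= 3147 * 9.371887
= 29493.3288


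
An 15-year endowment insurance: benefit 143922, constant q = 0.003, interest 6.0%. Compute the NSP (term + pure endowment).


Term component = 4119.751
Pure endowment = 15_p_x * v^15 * benefit = 0.955933 * 0.417265 * 143922 = 57407.2286
NSP = 61526.9796


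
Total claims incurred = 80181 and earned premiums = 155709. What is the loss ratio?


Loss ratio = claims / premiums
= 80181 / 155709
= 0.5149


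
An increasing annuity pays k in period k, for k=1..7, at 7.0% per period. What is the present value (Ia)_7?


(Ia)_n = sum_{k=1}^{n} k * v^k, v = 1/(1+i)
v = 0.934579
Sum computed term by term:
(Ia)_7 = 20.1042


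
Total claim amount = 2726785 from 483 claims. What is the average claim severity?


severity = total / number
= 2726785 / 483
= 5645.5176


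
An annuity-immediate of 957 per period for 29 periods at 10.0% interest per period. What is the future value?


FV = PMT * ((1+i)^n - 1) / i
= 957 * ((1.1)^29 - 1) / 0.1
= 957 * (15.863093 - 1) / 0.1
= 142239.7997


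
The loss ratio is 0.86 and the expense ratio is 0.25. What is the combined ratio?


Combined ratio = loss ratio + expense ratio
= 0.86 + 0.25
= 1.11


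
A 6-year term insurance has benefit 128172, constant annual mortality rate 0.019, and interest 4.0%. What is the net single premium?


NSP = benefit * sum_{k=0}^{n-1} k_p_x * q * v^(k+1)
With constant q=0.019, v=0.961538
Sum = 0.095196
NSP = 128172 * 0.095196
= 12201.4629


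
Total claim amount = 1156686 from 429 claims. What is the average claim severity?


severity = total / number
= 1156686 / 429
= 2696.2378


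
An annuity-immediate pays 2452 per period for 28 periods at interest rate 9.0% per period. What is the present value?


PV = PMT * (1 - (1+i)^(-n)) / i
= 2452 * (1 - (1+0.09)^(-28)) / 0.09
= 2452 * (1 - 0.089548) / 0.09
= 2452 * 10.116128
= 24804.7468


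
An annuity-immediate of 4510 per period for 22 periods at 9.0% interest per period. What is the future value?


FV = PMT * ((1+i)^n - 1) / i
= 4510 * ((1.09)^22 - 1) / 0.09
= 4510 * (6.6586 - 1) / 0.09
= 283558.755


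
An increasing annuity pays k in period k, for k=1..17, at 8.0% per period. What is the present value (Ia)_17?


(Ia)_n = sum_{k=1}^{n} k * v^k, v = 1/(1+i)
v = 0.925926
Sum computed term by term:
(Ia)_17 = 65.71


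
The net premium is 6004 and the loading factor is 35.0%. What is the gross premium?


Gross = net * (1 + loading)
= 6004 * (1 + 0.35)
= 6004 * 1.35
= 8105.4


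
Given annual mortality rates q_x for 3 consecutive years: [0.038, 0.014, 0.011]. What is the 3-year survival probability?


p_k = 1 - q_k for each year
Survival = product of (1 - q_k)
= 0.962 * 0.986 * 0.989
= 0.9381


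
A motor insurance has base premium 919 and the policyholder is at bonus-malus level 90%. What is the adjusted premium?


adjusted = base * BM_level / 100
= 919 * 90 / 100
= 919 * 0.9
= 827.1


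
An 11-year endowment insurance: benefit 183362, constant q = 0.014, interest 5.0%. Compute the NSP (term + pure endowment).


Term component = 20027.7804
Pure endowment = 11_p_x * v^11 * benefit = 0.85634 * 0.584679 * 183362 = 91806.4326
NSP = 111834.213


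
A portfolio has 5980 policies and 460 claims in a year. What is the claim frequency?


frequency = claims / policies
= 460 / 5980
= 0.0769


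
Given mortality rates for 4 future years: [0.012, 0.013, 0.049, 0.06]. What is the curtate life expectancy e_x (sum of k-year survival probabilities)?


e_x = sum_{k=1}^{n} k_p_x
k_p_x values:
  1_p_x = 0.988
  2_p_x = 0.975156
  3_p_x = 0.927373
  4_p_x = 0.871731
e_x = 3.7623


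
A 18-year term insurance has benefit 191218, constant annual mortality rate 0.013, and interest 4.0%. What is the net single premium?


NSP = benefit * sum_{k=0}^{n-1} k_p_x * q * v^(k+1)
With constant q=0.013, v=0.961538
Sum = 0.149613
NSP = 191218 * 0.149613
= 28608.6875


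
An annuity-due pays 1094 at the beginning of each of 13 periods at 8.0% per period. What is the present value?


PV_due = PMT * (1-(1+i)^(-n))/i * (1+i)
PV_immediate = 8646.7309
PV_due = 8646.7309 * 1.08
= 9338.4694


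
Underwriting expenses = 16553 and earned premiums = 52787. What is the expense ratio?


Expense ratio = expenses / premiums
= 16553 / 52787
= 0.3136


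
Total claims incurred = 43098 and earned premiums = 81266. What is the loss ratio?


Loss ratio = claims / premiums
= 43098 / 81266
= 0.5303


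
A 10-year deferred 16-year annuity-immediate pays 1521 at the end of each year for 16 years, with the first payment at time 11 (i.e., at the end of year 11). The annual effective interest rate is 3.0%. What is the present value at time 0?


PV at time 10 of the 16-year annuity-immediate:
a_n = 1521 * (1-(1+0.03)^(-16))/0.03 = 19105.4362
Discount back 10 years to time 0:
PV = 19105.4362 * (1+0.03)^(-10)
= 19105.4362 * 0.744094
= 14216.2388


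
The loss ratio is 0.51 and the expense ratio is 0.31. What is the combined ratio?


Combined ratio = loss ratio + expense ratio
= 0.51 + 0.31
= 0.82


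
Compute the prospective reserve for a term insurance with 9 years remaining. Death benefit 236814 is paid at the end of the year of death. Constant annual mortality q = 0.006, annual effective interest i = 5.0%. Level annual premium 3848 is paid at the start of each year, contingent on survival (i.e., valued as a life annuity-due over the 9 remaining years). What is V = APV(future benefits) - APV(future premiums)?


v = 1/(1+i) = 0.952381
APV(future benefits) per unit = sum_{k=0}^{8} k_p_x * q * v^(k+1) = 0.041719
APV(future benefits) = 236814 * 0.041719 = 9879.6131
Life annuity-due factor ä_{x:9} = sum_{k=0}^{8} k_p_x * v^k = 7.300803
APV(future premiums) = 3848 * 7.300803 = 28093.4887
V = 9879.6131 - 28093.4887
= -18213.8757


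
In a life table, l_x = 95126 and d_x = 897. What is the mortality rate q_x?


q_x = d_x / l_x
= 897 / 95126
= 0.0094


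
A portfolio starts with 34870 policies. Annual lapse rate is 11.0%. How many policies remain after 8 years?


remaining = initial * (1 - lapse)^years
= 34870 * (1 - 0.11)^8
= 34870 * 0.393659
= 13726.8852


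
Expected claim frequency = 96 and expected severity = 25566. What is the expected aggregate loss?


E[S] = E[N] * E[X]
= 96 * 25566
= 2.4543e+06


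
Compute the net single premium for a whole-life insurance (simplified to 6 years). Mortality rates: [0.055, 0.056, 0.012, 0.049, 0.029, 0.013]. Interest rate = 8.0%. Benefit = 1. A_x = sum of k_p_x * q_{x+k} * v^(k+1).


v = 0.925926
Year 0: k_p_x=1.0, q=0.055, term=0.050926
Year 1: k_p_x=0.945, q=0.056, term=0.04537
Year 2: k_p_x=0.89208, q=0.012, term=0.008498
Year 3: k_p_x=0.881375, q=0.049, term=0.031744
Year 4: k_p_x=0.838188, q=0.029, term=0.016543
Year 5: k_p_x=0.81388, q=0.013, term=0.006667
A_x = 0.1597


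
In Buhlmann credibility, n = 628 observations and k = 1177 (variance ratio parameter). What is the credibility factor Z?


Z = n / (n + k)
= 628 / (628 + 1177)
= 628 / 1805
= 0.3479


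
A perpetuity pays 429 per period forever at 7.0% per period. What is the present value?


PV = PMT / i
= 429 / 0.07
= 6128.5714


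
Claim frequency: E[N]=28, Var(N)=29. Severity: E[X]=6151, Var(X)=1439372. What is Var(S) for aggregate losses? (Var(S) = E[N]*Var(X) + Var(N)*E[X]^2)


Var(S) = E[N]*Var(X) + Var(N)*E[X]^2
= 28*1439372 + 29*6151^2
= 40302416 + 1097209229
= 1.1375e+09


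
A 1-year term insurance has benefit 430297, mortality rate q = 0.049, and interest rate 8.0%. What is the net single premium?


NSP = benefit * q * v
v = 1/(1+i) = 0.925926
NSP = 430297 * 0.049 * 0.925926
= 19522.7343


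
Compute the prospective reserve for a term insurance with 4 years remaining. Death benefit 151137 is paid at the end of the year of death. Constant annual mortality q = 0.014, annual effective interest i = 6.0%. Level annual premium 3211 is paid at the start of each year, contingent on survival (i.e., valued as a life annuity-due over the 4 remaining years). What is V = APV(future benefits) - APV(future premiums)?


v = 1/(1+i) = 0.943396
APV(future benefits) per unit = sum_{k=0}^{3} k_p_x * q * v^(k+1) = 0.047551
APV(future benefits) = 151137 * 0.047551 = 7186.7081
Life annuity-due factor ä_{x:4} = sum_{k=0}^{3} k_p_x * v^k = 3.600286
APV(future premiums) = 3211 * 3.600286 = 11560.5194
V = 7186.7081 - 11560.5194
= -4373.8112


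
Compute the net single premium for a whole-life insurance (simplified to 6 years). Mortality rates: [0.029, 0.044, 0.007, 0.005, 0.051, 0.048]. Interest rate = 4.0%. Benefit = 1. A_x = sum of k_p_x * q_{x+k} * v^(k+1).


v = 0.961538
Year 0: k_p_x=1.0, q=0.029, term=0.027885
Year 1: k_p_x=0.971, q=0.044, term=0.039501
Year 2: k_p_x=0.928276, q=0.007, term=0.005777
Year 3: k_p_x=0.921778, q=0.005, term=0.00394
Year 4: k_p_x=0.917169, q=0.051, term=0.038446
Year 5: k_p_x=0.870394, q=0.048, term=0.033018
A_x = 0.1486


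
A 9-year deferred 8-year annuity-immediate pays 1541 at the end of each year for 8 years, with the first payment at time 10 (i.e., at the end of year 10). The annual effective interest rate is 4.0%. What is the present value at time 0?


PV at time 9 of the 8-year annuity-immediate:
a_n = 1541 * (1-(1+0.04)^(-8))/0.04 = 10375.1599
Discount back 9 years to time 0:
PV = 10375.1599 * (1+0.04)^(-9)
= 10375.1599 * 0.702587
= 7289.4497


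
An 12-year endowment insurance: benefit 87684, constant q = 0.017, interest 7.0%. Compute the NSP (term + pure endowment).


Term component = 10940.8573
Pure endowment = 12_p_x * v^12 * benefit = 0.814033 * 0.444012 * 87684 = 31692.5537
NSP = 42633.411


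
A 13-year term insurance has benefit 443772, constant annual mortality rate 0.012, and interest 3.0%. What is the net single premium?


NSP = benefit * sum_{k=0}^{n-1} k_p_x * q * v^(k+1)
With constant q=0.012, v=0.970874
Sum = 0.119416
NSP = 443772 * 0.119416
= 52993.3851


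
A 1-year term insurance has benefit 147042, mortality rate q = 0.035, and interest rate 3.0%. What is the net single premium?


NSP = benefit * q * v
v = 1/(1+i) = 0.970874
NSP = 147042 * 0.035 * 0.970874
= 4996.5728


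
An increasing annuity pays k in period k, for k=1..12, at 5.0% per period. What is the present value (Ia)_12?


(Ia)_n = sum_{k=1}^{n} k * v^k, v = 1/(1+i)
v = 0.952381
Sum computed term by term:
(Ia)_12 = 52.4873


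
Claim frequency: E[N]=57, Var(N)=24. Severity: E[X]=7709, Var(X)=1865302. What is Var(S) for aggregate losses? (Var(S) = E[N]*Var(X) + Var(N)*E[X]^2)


Var(S) = E[N]*Var(X) + Var(N)*E[X]^2
= 57*1865302 + 24*7709^2
= 106322214 + 1426288344
= 1.5326e+09


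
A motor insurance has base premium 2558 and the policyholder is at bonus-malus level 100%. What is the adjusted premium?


adjusted = base * BM_level / 100
= 2558 * 100 / 100
= 2558 * 1.0
= 2558.0


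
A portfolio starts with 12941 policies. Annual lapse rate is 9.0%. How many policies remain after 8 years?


remaining = initial * (1 - lapse)^years
= 12941 * (1 - 0.09)^8
= 12941 * 0.470253
= 6085.538


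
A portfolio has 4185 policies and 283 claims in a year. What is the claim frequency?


frequency = claims / policies
= 283 / 4185
= 0.0676


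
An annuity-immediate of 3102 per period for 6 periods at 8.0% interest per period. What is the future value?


FV = PMT * ((1+i)^n - 1) / i
= 3102 * ((1.08)^6 - 1) / 0.08
= 3102 * (1.586874 - 1) / 0.08
= 22756.0519


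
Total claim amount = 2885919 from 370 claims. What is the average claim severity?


severity = total / number
= 2885919 / 370
= 7799.7811


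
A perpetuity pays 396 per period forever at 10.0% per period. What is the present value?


PV = PMT / i
= 396 / 0.1
= 3960.0


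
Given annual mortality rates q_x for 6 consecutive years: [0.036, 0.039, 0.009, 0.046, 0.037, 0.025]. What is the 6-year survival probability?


p_k = 1 - q_k for each year
Survival = product of (1 - q_k)
= 0.964 * 0.961 * 0.991 * 0.954 * 0.963 * 0.975
= 0.8223


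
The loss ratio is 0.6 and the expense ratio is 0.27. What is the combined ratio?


Combined ratio = loss ratio + expense ratio
= 0.6 + 0.27
= 0.87


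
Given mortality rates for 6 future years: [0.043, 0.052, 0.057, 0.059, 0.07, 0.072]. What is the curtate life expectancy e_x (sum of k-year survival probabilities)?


e_x = sum_{k=1}^{n} k_p_x
k_p_x values:
  1_p_x = 0.957
  2_p_x = 0.907236
  3_p_x = 0.855524
  4_p_x = 0.805048
  5_p_x = 0.748694
  6_p_x = 0.694788
e_x = 4.9683


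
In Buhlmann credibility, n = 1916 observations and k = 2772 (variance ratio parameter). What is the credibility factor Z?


Z = n / (n + k)
= 1916 / (1916 + 2772)
= 1916 / 4688
= 0.4087


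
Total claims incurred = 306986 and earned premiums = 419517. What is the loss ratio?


Loss ratio = claims / premiums
= 306986 / 419517
= 0.7318


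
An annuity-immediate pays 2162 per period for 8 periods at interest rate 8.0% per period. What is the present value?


PV = PMT * (1 - (1+i)^(-n)) / i
= 2162 * (1 - (1+0.08)^(-8)) / 0.08
= 2162 * (1 - 0.540269) / 0.08
= 2162 * 5.746639
= 12424.2334


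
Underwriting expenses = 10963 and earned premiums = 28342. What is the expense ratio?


Expense ratio = expenses / premiums
= 10963 / 28342
= 0.3868


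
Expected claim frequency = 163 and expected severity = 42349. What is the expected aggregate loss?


E[S] = E[N] * E[X]
= 163 * 42349
= 6.9029e+06


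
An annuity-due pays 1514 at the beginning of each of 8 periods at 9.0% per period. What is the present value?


PV_due = PMT * (1-(1+i)^(-n))/i * (1+i)
PV_immediate = 8379.7161
PV_due = 8379.7161 * 1.09
= 9133.8906


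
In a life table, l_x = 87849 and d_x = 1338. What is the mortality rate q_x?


q_x = d_x / l_x
= 1338 / 87849
= 0.0152


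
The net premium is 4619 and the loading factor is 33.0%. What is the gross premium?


Gross = net * (1 + loading)
= 4619 * (1 + 0.33)
= 4619 * 1.33
= 6143.27


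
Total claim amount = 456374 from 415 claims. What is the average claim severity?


severity = total / number
= 456374 / 415
= 1099.6964


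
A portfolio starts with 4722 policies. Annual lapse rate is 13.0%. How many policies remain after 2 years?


remaining = initial * (1 - lapse)^years
= 4722 * (1 - 0.13)^2
= 4722 * 0.7569
= 3574.0818


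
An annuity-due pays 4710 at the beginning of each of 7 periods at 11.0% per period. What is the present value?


PV_due = PMT * (1-(1+i)^(-n))/i * (1+i)
PV_immediate = 22194.4444
PV_due = 22194.4444 * 1.11
= 24635.8333


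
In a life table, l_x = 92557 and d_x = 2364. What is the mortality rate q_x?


q_x = d_x / l_x
= 2364 / 92557
= 0.0255


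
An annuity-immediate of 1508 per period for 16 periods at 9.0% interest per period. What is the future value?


FV = PMT * ((1+i)^n - 1) / i
= 1508 * ((1.09)^16 - 1) / 0.09
= 1508 * (3.970306 - 1) / 0.09
= 49769.1252


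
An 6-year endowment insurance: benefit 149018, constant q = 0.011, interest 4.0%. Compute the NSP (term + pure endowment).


Term component = 8370.6024
Pure endowment = 6_p_x * v^6 * benefit = 0.935789 * 0.790315 * 149018 = 110208.8433
NSP = 118579.4457


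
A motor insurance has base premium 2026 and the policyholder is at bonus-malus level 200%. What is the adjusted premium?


adjusted = base * BM_level / 100
= 2026 * 200 / 100
= 2026 * 2.0
= 4052.0


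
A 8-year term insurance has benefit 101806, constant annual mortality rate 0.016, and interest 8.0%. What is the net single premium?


NSP = benefit * sum_{k=0}^{n-1} k_p_x * q * v^(k+1)
With constant q=0.016, v=0.925926
Sum = 0.087522
NSP = 101806 * 0.087522
= 8910.3048


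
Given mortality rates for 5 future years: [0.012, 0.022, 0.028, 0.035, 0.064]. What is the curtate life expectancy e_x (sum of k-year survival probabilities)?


e_x = sum_{k=1}^{n} k_p_x
k_p_x values:
  1_p_x = 0.988
  2_p_x = 0.966264
  3_p_x = 0.939209
  4_p_x = 0.906336
  5_p_x = 0.848331
e_x = 4.6481


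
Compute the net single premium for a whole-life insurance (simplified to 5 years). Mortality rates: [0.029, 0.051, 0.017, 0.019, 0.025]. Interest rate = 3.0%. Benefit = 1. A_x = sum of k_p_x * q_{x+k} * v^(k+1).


v = 0.970874
Year 0: k_p_x=1.0, q=0.029, term=0.028155
Year 1: k_p_x=0.971, q=0.051, term=0.046678
Year 2: k_p_x=0.921479, q=0.017, term=0.014336
Year 3: k_p_x=0.905814, q=0.019, term=0.015291
Year 4: k_p_x=0.888603, q=0.025, term=0.019163
A_x = 0.1236


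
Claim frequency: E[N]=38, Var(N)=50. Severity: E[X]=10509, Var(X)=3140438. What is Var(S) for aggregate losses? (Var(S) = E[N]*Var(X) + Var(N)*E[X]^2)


Var(S) = E[N]*Var(X) + Var(N)*E[X]^2
= 38*3140438 + 50*10509^2
= 119336644 + 5521954050
= 5.6413e+09


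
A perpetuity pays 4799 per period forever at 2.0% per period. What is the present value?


PV = PMT / i
= 4799 / 0.02
= 239950.0


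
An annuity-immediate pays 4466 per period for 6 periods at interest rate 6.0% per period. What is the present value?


PV = PMT * (1 - (1+i)^(-n)) / i
= 4466 * (1 - (1+0.06)^(-6)) / 0.06
= 4466 * (1 - 0.704961) / 0.06
= 4466 * 4.917324
= 21960.7704


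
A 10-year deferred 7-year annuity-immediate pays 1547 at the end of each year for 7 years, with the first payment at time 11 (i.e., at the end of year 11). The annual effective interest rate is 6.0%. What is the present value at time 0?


PV at time 10 of the 7-year annuity-immediate:
a_n = 1547 * (1-(1+0.06)^(-7))/0.06 = 8635.9441
Discount back 10 years to time 0:
PV = 8635.9441 * (1+0.06)^(-10)
= 8635.9441 * 0.558395
= 4822.2661


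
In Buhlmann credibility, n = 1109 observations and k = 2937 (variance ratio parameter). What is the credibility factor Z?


Z = n / (n + k)
= 1109 / (1109 + 2937)
= 1109 / 4046
= 0.2741


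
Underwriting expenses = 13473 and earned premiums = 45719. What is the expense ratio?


Expense ratio = expenses / premiums
= 13473 / 45719
= 0.2947


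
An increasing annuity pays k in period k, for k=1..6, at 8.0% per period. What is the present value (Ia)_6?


(Ia)_n = sum_{k=1}^{n} k * v^k, v = 1/(1+i)
v = 0.925926
Sum computed term by term:
(Ia)_6 = 15.1462


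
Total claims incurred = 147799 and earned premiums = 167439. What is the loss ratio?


Loss ratio = claims / premiums
= 147799 / 167439
= 0.8827


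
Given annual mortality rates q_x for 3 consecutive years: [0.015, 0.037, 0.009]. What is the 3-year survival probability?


p_k = 1 - q_k for each year
Survival = product of (1 - q_k)
= 0.985 * 0.963 * 0.991
= 0.94


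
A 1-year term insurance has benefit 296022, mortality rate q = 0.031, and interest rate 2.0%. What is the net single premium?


NSP = benefit * q * v
v = 1/(1+i) = 0.980392
NSP = 296022 * 0.031 * 0.980392
= 8996.7471


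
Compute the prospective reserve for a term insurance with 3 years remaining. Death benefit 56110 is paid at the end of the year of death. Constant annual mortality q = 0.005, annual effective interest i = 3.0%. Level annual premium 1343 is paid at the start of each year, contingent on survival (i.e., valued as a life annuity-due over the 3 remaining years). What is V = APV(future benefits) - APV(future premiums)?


v = 1/(1+i) = 0.970874
APV(future benefits) per unit = sum_{k=0}^{2} k_p_x * q * v^(k+1) = 0.014074
APV(future benefits) = 56110 * 0.014074 = 789.6837
Life annuity-due factor ä_{x:3} = sum_{k=0}^{2} k_p_x * v^k = 2.899213
APV(future premiums) = 1343 * 2.899213 = 3893.643
V = 789.6837 - 3893.643
= -3103.9593


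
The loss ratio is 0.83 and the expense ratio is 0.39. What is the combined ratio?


Combined ratio = loss ratio + expense ratio
= 0.83 + 0.39
= 1.22


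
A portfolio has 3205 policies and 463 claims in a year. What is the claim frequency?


frequency = claims / policies
= 463 / 3205
= 0.1445


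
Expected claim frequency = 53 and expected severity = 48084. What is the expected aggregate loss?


E[S] = E[N] * E[X]
= 53 * 48084
= 2.5485e+06


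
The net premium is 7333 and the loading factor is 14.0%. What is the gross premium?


Gross = net * (1 + loading)
= 7333 * (1 + 0.14)
= 7333 * 1.14
= 8359.62


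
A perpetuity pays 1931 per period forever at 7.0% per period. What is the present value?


PV = PMT / i
= 1931 / 0.07
= 27585.7143


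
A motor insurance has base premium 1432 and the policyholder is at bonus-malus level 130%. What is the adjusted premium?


adjusted = base * BM_level / 100
= 1432 * 130 / 100
= 1432 * 1.3
= 1861.6


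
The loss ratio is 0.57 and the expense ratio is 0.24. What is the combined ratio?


Combined ratio = loss ratio + expense ratio
= 0.57 + 0.24
= 0.81


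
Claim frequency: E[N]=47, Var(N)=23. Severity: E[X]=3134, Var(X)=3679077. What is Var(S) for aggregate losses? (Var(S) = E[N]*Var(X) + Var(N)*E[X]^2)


Var(S) = E[N]*Var(X) + Var(N)*E[X]^2
= 47*3679077 + 23*3134^2
= 172916619 + 225904988
= 3.9882e+08


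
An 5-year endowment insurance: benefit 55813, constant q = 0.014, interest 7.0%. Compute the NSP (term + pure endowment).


Term component = 3121.2939
Pure endowment = 5_p_x * v^5 * benefit = 0.931933 * 0.712986 * 55813 = 37085.2365
NSP = 40206.5304


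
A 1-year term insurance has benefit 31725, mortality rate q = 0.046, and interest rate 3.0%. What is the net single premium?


NSP = benefit * q * v
v = 1/(1+i) = 0.970874
NSP = 31725 * 0.046 * 0.970874
= 1416.8447


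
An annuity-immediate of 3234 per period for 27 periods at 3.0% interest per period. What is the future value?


FV = PMT * ((1+i)^n - 1) / i
= 3234 * ((1.03)^27 - 1) / 0.03
= 3234 * (2.221289 - 1) / 0.03
= 131654.9548


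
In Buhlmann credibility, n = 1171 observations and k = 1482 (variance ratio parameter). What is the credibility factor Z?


Z = n / (n + k)
= 1171 / (1171 + 1482)
= 1171 / 2653
= 0.4414


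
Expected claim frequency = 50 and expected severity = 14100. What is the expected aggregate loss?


E[S] = E[N] * E[X]
= 50 * 14100
= 705000


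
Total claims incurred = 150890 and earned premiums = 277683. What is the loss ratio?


Loss ratio = claims / premiums
= 150890 / 277683
= 0.5434


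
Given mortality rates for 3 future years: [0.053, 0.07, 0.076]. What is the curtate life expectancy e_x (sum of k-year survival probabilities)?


e_x = sum_{k=1}^{n} k_p_x
k_p_x values:
  1_p_x = 0.947
  2_p_x = 0.88071
  3_p_x = 0.813776
e_x = 2.6415


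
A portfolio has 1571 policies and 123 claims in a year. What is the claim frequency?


frequency = claims / policies
= 123 / 1571
= 0.0783


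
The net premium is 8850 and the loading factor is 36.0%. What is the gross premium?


Gross = net * (1 + loading)
= 8850 * (1 + 0.36)
= 8850 * 1.36
= 12036.0


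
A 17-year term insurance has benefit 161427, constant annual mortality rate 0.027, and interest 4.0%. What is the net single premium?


NSP = benefit * sum_{k=0}^{n-1} k_p_x * q * v^(k+1)
With constant q=0.027, v=0.961538
Sum = 0.273076
NSP = 161427 * 0.273076
= 44081.7917


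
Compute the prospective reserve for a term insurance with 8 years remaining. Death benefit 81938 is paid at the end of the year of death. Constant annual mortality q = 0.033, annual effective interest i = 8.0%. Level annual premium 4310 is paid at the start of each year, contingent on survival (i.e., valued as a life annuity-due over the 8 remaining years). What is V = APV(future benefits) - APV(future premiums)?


v = 1/(1+i) = 0.925926
APV(future benefits) per unit = sum_{k=0}^{7} k_p_x * q * v^(k+1) = 0.171405
APV(future benefits) = 81938 * 0.171405 = 14044.5719
Life annuity-due factor ä_{x:8} = sum_{k=0}^{7} k_p_x * v^k = 5.609614
APV(future premiums) = 4310 * 5.609614 = 24177.4354
V = 14044.5719 - 24177.4354
= -10132.8635


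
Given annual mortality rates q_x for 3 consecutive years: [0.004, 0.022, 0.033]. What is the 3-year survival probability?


p_k = 1 - q_k for each year
Survival = product of (1 - q_k)
= 0.996 * 0.978 * 0.967
= 0.9419


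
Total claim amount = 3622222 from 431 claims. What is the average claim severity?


severity = total / number
= 3622222 / 431
= 8404.2274


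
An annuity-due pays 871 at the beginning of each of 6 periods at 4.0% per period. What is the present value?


PV_due = PMT * (1-(1+i)^(-n))/i * (1+i)
PV_immediate = 4565.9012
PV_due = 4565.9012 * 1.04
= 4748.5373


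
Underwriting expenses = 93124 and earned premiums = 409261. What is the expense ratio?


Expense ratio = expenses / premiums
= 93124 / 409261
= 0.2275


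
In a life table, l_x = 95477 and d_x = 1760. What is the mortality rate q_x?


q_x = d_x / l_x
= 1760 / 95477
= 0.0184


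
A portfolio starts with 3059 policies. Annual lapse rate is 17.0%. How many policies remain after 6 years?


remaining = initial * (1 - lapse)^years
= 3059 * (1 - 0.17)^6
= 3059 * 0.32694
= 1000.1106


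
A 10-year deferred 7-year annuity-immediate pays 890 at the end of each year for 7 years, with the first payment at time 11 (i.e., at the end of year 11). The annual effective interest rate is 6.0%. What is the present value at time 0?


PV at time 10 of the 7-year annuity-immediate:
a_n = 890 * (1-(1+0.06)^(-7))/0.06 = 4968.3195
Discount back 10 years to time 0:
PV = 4968.3195 * (1+0.06)^(-10)
= 4968.3195 * 0.558395
= 2774.2836


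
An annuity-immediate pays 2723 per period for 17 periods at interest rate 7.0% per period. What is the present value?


PV = PMT * (1 - (1+i)^(-n)) / i
= 2723 * (1 - (1+0.07)^(-17)) / 0.07
= 2723 * (1 - 0.316574) / 0.07
= 2723 * 9.763223
= 26585.2562


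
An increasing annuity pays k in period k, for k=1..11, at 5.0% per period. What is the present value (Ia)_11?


(Ia)_n = sum_{k=1}^{n} k * v^k, v = 1/(1+i)
v = 0.952381
Sum computed term by term:
(Ia)_11 = 45.8053


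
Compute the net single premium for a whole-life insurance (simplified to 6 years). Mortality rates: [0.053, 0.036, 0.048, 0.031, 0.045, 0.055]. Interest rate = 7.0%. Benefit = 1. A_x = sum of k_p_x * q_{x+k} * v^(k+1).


v = 0.934579
Year 0: k_p_x=1.0, q=0.053, term=0.049533
Year 1: k_p_x=0.947, q=0.036, term=0.029777
Year 2: k_p_x=0.912908, q=0.048, term=0.03577
Year 3: k_p_x=0.869088, q=0.031, term=0.020554
Year 4: k_p_x=0.842147, q=0.045, term=0.02702
Year 5: k_p_x=0.80425, q=0.055, term=0.029475
A_x = 0.1921


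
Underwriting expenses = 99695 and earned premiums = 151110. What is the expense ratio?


Expense ratio = expenses / premiums
= 99695 / 151110
= 0.6598


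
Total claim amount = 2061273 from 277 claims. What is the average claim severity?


severity = total / number
= 2061273 / 277
= 7441.4188


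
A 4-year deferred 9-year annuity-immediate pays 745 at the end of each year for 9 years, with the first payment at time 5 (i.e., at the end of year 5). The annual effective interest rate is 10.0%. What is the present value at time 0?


PV at time 4 of the 9-year annuity-immediate:
a_n = 745 * (1-(1+0.1)^(-9))/0.1 = 4290.4727
Discount back 4 years to time 0:
PV = 4290.4727 * (1+0.1)^(-4)
= 4290.4727 * 0.683013
= 2930.4506


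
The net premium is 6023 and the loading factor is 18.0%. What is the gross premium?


Gross = net * (1 + loading)
= 6023 * (1 + 0.18)
= 6023 * 1.18
= 7107.14


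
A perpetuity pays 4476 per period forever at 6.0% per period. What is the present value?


PV = PMT / i
= 4476 / 0.06
= 74600.0


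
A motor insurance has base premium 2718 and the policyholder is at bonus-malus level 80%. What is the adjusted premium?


adjusted = base * BM_level / 100
= 2718 * 80 / 100
= 2718 * 0.8
= 2174.4


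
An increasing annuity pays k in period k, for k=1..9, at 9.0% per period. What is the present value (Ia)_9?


(Ia)_n = sum_{k=1}^{n} k * v^k, v = 1/(1+i)
v = 0.917431
Sum computed term by term:
(Ia)_9 = 26.5663


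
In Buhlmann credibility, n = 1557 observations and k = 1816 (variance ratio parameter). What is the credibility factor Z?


Z = n / (n + k)
= 1557 / (1557 + 1816)
= 1557 / 3373
= 0.4616


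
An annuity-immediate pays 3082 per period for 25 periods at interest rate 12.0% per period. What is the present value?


PV = PMT * (1 - (1+i)^(-n)) / i
= 3082 * (1 - (1+0.12)^(-25)) / 0.12
= 3082 * (1 - 0.058823) / 0.12
= 3082 * 7.843139
= 24172.5547


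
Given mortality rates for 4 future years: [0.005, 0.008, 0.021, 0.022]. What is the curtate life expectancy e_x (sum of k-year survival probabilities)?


e_x = sum_{k=1}^{n} k_p_x
k_p_x values:
  1_p_x = 0.995
  2_p_x = 0.98704
  3_p_x = 0.966312
  4_p_x = 0.945053
e_x = 3.8934


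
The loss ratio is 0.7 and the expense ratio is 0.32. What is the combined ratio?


Combined ratio = loss ratio + expense ratio
= 0.7 + 0.32
= 1.02


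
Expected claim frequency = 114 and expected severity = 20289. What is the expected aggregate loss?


E[S] = E[N] * E[X]
= 114 * 20289
= 2.3129e+06


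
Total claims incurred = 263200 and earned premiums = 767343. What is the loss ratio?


Loss ratio = claims / premiums
= 263200 / 767343
= 0.343


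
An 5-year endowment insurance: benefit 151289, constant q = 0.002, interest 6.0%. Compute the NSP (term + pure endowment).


Term component = 1269.7763
Pure endowment = 5_p_x * v^5 * benefit = 0.99004 * 0.747258 * 151289 = 111925.9353
NSP = 113195.7116


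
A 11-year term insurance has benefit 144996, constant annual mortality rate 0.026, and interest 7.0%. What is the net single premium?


NSP = benefit * sum_{k=0}^{n-1} k_p_x * q * v^(k+1)
With constant q=0.026, v=0.934579
Sum = 0.174533
NSP = 144996 * 0.174533
= 25306.5452


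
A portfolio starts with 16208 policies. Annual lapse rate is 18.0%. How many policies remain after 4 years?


remaining = initial * (1 - lapse)^years
= 16208 * (1 - 0.18)^4
= 16208 * 0.452122
= 7327.9895


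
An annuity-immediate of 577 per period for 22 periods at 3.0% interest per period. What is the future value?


FV = PMT * ((1+i)^n - 1) / i
= 577 * ((1.03)^22 - 1) / 0.03
= 577 * (1.916103 - 1) / 0.03
= 17619.7222


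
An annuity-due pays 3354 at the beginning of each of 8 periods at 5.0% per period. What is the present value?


PV_due = PMT * (1-(1+i)^(-n))/i * (1+i)
PV_immediate = 21677.6156
PV_due = 21677.6156 * 1.05
= 22761.4964


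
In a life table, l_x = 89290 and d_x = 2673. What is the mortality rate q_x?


q_x = d_x / l_x
= 2673 / 89290
= 0.0299


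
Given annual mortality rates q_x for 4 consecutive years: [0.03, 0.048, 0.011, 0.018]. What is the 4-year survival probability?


p_k = 1 - q_k for each year
Survival = product of (1 - q_k)
= 0.97 * 0.952 * 0.989 * 0.982
= 0.8968


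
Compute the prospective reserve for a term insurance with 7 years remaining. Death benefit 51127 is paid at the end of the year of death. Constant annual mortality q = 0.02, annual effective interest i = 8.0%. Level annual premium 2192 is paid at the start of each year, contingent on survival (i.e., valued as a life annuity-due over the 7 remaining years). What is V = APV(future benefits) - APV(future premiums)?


v = 1/(1+i) = 0.925926
APV(future benefits) per unit = sum_{k=0}^{6} k_p_x * q * v^(k+1) = 0.098691
APV(future benefits) = 51127 * 0.098691 = 5045.7961
Life annuity-due factor ä_{x:7} = sum_{k=0}^{6} k_p_x * v^k = 5.329337
APV(future premiums) = 2192 * 5.329337 = 11681.9058
V = 5045.7961 - 11681.9058
= -6636.1096


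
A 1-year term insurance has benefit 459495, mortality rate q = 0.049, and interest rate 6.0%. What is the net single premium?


NSP = benefit * q * v
v = 1/(1+i) = 0.943396
NSP = 459495 * 0.049 * 0.943396
= 21240.8066


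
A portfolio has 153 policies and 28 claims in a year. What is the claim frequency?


frequency = claims / policies
= 28 / 153
= 0.183


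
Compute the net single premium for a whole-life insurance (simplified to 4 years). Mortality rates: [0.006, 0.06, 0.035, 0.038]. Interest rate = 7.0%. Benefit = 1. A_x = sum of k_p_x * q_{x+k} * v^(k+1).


v = 0.934579
Year 0: k_p_x=1.0, q=0.006, term=0.005607
Year 1: k_p_x=0.994, q=0.06, term=0.052092
Year 2: k_p_x=0.93436, q=0.035, term=0.026695
Year 3: k_p_x=0.901657, q=0.038, term=0.026139
A_x = 0.1105


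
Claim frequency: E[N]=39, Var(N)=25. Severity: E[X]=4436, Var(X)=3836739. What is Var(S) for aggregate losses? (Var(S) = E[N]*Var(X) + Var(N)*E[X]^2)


Var(S) = E[N]*Var(X) + Var(N)*E[X]^2
= 39*3836739 + 25*4436^2
= 149632821 + 491952400
= 6.4159e+08


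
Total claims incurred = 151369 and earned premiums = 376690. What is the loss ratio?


Loss ratio = claims / premiums
= 151369 / 376690
= 0.4018


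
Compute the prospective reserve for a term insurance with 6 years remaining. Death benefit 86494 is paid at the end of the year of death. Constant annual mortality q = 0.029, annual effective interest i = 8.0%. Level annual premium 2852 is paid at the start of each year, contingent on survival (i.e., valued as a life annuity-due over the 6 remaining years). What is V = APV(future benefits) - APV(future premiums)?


v = 1/(1+i) = 0.925926
APV(future benefits) per unit = sum_{k=0}^{5} k_p_x * q * v^(k+1) = 0.125533
APV(future benefits) = 86494 * 0.125533 = 10857.8546
Life annuity-due factor ä_{x:6} = sum_{k=0}^{5} k_p_x * v^k = 4.675023
APV(future premiums) = 2852 * 4.675023 = 13333.167
V = 10857.8546 - 13333.167
= -2475.3124


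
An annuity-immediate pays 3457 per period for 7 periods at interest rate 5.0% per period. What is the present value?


PV = PMT * (1 - (1+i)^(-n)) / i
= 3457 * (1 - (1+0.05)^(-7)) / 0.05
= 3457 * (1 - 0.710681) / 0.05
= 3457 * 5.786373
= 20003.4928
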